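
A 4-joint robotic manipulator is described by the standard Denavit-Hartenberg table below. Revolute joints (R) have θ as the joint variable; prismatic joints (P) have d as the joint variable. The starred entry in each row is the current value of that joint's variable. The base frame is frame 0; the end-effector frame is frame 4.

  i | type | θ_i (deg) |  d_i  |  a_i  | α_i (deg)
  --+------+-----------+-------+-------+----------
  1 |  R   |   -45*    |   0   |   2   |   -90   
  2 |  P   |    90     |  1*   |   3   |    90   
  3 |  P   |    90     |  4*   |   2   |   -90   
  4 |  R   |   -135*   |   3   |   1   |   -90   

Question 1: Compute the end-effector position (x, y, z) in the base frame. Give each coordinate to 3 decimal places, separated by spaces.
6.364 -3.121 0.000

after link 1: o_1 = (1.4142, -1.4142, 0.0000)
after link 2: o_2 = (2.1213, -0.7071, -3.0000)
after link 3: o_3 = (6.3640, -2.1213, -3.0000)
after link 4: o_4 = (6.3640, -3.1213, 0.0000)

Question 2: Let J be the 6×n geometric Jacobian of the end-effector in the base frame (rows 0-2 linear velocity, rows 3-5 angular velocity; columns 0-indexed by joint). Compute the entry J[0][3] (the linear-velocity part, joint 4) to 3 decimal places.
1.000

axis z_3 = (0.0000,0.0000,1.0000); lever o_n−o_3 = (0.0000,-1.0000,3.0000)
cross product → J_v[:, 3] = (1.0000,0.0000,-0.0000)
J_ω[:, 3] = z_3
entry J[0][3] = 1.0000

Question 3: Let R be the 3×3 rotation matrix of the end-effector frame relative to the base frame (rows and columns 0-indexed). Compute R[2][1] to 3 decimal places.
-1.000

End-effector y-axis (col 1 of R) = (0.0000,0.0000,-1.0000)
R[2][1] = -1.0000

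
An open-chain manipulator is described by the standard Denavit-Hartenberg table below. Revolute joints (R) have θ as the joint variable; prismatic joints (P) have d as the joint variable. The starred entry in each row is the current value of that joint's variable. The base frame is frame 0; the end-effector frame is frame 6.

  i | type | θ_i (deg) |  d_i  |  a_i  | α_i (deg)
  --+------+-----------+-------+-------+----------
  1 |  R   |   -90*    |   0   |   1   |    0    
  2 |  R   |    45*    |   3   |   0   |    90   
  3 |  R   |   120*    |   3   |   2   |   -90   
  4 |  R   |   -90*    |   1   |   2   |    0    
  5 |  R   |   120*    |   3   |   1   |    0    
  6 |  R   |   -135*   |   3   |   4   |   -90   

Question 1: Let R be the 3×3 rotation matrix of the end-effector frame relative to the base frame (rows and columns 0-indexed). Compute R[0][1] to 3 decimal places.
End-effector y-axis (col 1 of R) = (0.6124,-0.6124,0.5000)
R[0][1] = 0.6124

0.612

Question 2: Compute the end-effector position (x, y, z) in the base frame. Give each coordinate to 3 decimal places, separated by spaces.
-10.848 -1.980 1.085

after link 1: o_1 = (0.0000, -1.0000, 0.0000)
after link 2: o_2 = (0.0000, -1.0000, 3.0000)
after link 3: o_3 = (-2.8284, -2.4142, 4.7321)
after link 4: o_4 = (-4.8550, -3.2161, 4.2321)
after link 5: o_5 = (-6.6448, -0.7192, 3.4821)
after link 6: o_6 = (-10.8479, -1.9802, 1.0855)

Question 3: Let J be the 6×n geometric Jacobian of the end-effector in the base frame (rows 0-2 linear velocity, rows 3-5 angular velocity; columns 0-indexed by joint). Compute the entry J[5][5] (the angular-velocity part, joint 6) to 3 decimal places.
axis z_5 = (-0.6124,0.6124,-0.5000); lever o_n−o_5 = (-4.2031,-1.2610,-2.3966)
cross product → J_v[:, 5] = (-2.0981,0.6340,3.3461)
J_ω[:, 5] = z_5
entry J[5][5] = -0.5000

-0.500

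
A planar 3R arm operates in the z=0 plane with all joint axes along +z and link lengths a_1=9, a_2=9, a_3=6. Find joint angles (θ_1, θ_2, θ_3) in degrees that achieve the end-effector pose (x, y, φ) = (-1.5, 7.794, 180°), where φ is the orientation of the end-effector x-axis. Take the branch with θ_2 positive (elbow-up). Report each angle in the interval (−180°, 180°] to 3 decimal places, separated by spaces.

-0.001 120.001 60.000

wrist centre = target − a_3·(cos φ, sin φ) = (4.5000, 7.7940)
cos θ_2 = (80.9964−9²−9²)/(2·9·9) = -0.5000; θ_2 = 120.0015° (elbow-up)
β = atan2(7.7940,4.5000) = 59.9993°; ψ = atan2(7.7941,4.4998) = 60.0007°
θ_1 = β − ψ = -0.0015°
θ_3 = φ − θ_1 − θ_2 = 60.0000° (wrapped to (-180°,180°])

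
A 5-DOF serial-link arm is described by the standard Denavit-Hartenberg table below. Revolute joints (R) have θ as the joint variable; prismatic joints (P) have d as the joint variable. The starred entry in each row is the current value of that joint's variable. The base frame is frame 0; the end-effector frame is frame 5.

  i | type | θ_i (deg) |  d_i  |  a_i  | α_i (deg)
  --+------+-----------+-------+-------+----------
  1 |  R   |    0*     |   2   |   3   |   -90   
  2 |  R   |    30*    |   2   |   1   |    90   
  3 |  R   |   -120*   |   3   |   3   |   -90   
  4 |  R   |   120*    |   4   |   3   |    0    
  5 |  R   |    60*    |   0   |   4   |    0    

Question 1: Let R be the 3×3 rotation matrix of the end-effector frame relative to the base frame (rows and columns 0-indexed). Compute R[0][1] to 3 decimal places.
0.500

End-effector y-axis (col 1 of R) = (0.5000,0.0000,0.8660)
R[0][1] = 0.5000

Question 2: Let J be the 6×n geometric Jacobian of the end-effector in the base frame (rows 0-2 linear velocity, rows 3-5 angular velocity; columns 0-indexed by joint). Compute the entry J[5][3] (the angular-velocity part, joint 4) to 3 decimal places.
-0.433

axis z_3 = (0.7500,-0.5000,-0.4330); lever o_n−o_3 = (4.0825,2.7631,-5.3571)
cross product → J_v[:, 3] = (3.8750,2.2500,4.1136)
J_ω[:, 3] = z_3
entry J[5][3] = -0.4330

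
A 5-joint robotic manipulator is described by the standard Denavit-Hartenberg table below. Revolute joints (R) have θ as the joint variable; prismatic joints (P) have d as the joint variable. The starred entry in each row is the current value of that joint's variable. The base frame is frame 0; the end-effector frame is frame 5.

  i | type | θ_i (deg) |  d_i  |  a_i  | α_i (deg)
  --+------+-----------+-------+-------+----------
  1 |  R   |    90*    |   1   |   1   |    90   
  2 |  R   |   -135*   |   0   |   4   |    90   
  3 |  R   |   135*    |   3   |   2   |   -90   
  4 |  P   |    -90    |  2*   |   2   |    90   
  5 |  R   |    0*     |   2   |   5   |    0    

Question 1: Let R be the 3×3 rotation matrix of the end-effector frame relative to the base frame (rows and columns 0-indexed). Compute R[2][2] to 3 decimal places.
End-effector z-axis (col 2 of R) = (-0.7071,-0.5000,-0.5000)
R[2][2] = -0.5000

-0.500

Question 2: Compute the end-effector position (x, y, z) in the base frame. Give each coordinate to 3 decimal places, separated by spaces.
-1.414 -7.899 6.243

after link 1: o_1 = (0.0000, 1.0000, 1.0000)
after link 2: o_2 = (0.0000, -1.8284, -1.8284)
after link 3: o_3 = (1.4142, -2.9497, 1.2929)
after link 4: o_4 = (0.0000, -3.3640, 3.7071)
after link 5: o_5 = (-1.4142, -7.8995, 6.2426)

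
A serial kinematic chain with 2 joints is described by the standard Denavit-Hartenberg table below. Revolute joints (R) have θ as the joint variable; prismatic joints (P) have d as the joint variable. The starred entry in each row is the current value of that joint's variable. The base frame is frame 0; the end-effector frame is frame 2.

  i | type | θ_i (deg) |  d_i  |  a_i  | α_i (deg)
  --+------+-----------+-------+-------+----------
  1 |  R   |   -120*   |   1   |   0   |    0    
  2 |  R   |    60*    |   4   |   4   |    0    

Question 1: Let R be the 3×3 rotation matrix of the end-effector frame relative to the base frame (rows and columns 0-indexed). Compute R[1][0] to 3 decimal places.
End-effector x-axis (col 0 of R) = (0.5000,-0.8660,0.0000)
R[1][0] = -0.8660

-0.866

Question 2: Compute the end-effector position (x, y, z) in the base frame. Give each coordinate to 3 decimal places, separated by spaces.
after link 1: o_1 = (0.0000, 0.0000, 1.0000)
after link 2: o_2 = (2.0000, -3.4641, 5.0000)

2.000 -3.464 5.000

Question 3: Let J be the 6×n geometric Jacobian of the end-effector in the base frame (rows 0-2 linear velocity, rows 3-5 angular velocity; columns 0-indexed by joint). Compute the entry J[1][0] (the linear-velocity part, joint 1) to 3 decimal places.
axis z_0 = ẑ; lever o_n−o_0 = (2.0000,-3.4641,5.0000)
cross product → J_v[:, 0] = (3.4641,2.0000,-0.0000)
J_ω[:, 0] = z_0
entry J[1][0] = 2.0000

2.000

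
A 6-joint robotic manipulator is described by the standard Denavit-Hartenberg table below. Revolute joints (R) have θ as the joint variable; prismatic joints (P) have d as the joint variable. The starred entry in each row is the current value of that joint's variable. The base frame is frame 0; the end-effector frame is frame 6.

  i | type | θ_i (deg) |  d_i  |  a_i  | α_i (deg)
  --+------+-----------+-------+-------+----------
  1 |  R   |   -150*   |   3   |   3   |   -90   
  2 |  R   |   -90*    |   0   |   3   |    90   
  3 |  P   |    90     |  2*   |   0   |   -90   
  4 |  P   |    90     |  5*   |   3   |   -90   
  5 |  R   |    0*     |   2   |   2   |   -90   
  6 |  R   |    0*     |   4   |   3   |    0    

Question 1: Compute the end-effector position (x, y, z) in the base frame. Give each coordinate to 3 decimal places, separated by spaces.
-8.794 -2.768 5.000

after link 1: o_1 = (-2.5981, -1.5000, 3.0000)
after link 2: o_2 = (-2.5981, -1.5000, 6.0000)
after link 3: o_3 = (-0.8660, -0.5000, 6.0000)
after link 4: o_4 = (-3.4641, -2.0000, 1.0000)
after link 5: o_5 = (-6.1962, -1.2679, 1.0000)
after link 6: o_6 = (-8.7942, -2.7679, 5.0000)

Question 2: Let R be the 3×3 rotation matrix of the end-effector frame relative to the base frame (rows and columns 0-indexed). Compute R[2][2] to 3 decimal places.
1.000

End-effector z-axis (col 2 of R) = (-0.0000,0.0000,1.0000)
R[2][2] = 1.0000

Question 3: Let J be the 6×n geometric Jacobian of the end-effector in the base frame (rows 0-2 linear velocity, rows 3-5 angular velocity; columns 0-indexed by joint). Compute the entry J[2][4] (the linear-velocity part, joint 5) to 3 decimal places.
5.000

axis z_4 = (-0.5000,0.8660,-0.0000); lever o_n−o_4 = (-5.3301,-0.7679,4.0000)
cross product → J_v[:, 4] = (3.4641,2.0000,5.0000)
J_ω[:, 4] = z_4
entry J[2][4] = 5.0000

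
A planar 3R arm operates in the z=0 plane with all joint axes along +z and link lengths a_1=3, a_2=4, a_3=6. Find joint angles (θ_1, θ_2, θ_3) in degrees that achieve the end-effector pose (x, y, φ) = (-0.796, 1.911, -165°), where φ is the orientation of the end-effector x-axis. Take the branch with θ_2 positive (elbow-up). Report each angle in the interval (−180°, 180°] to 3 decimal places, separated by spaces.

wrist centre = target − a_3·(cos φ, sin φ) = (4.9996, 3.4639)
cos θ_2 = (36.9943−3²−4²)/(2·3·4) = 0.4998; θ_2 = 60.0158° (elbow-up)
β = atan2(3.4639,4.9996) = 34.7159°; ψ = atan2(3.4647,4.9990) = 34.7244°
θ_1 = β − ψ = -0.0085°
θ_3 = φ − θ_1 − θ_2 = 134.9926° (wrapped to (-180°,180°])

-0.008 60.016 134.993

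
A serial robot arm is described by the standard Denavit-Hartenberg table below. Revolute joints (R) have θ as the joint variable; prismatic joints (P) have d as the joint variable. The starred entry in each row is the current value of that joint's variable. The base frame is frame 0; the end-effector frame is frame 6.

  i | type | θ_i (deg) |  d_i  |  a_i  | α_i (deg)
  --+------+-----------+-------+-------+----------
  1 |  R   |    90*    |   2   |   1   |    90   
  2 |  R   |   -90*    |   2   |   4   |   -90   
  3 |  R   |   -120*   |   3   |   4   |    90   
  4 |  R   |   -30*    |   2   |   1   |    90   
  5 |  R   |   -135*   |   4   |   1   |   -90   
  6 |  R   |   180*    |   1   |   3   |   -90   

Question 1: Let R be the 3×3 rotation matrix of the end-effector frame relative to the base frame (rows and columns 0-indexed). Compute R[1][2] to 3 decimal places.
-0.866

End-effector z-axis (col 2 of R) = (-0.4330,-0.8660,-0.2500)
R[1][2] = -0.8660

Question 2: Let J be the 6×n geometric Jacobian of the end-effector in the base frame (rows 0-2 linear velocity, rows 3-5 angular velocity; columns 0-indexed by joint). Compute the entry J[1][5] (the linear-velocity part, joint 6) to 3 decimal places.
axis z_5 = (0.8839,-0.3536,-0.3062); lever o_n−o_5 = (1.4142,-1.4142,2.4495)
cross product → J_v[:, 5] = (-1.2990,-2.5981,-0.7500)
J_ω[:, 5] = z_5
entry J[1][5] = -2.5981

-2.598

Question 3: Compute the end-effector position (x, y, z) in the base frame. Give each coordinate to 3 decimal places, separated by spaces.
4.719 -1.025 2.696

after link 1: o_1 = (0.0000, 1.0000, 2.0000)
after link 2: o_2 = (2.0000, 1.0000, -2.0000)
after link 3: o_3 = (5.4641, 4.0000, -0.0000)
after link 4: o_4 = (5.2141, 3.5000, 2.1651)
after link 5: o_5 = (3.3053, 0.3895, 0.2465)
after link 6: o_6 = (4.7195, -1.0248, 2.6960)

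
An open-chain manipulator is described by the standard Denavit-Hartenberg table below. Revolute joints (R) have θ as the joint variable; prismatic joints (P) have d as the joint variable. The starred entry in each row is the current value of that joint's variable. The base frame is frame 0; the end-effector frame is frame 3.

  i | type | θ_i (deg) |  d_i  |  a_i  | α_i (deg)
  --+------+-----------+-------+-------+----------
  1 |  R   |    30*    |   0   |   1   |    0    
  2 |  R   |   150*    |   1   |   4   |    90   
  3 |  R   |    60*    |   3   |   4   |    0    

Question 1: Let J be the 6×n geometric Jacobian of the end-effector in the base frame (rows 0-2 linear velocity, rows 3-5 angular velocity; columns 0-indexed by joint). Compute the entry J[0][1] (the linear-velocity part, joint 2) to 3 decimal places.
axis z_1 = (0.0000,0.0000,1.0000); lever o_n−o_1 = (-6.0000,3.0000,4.4641)
cross product → J_v[:, 1] = (-3.0000,-6.0000,0.0000)
J_ω[:, 1] = z_1
entry J[0][1] = -3.0000

-3.000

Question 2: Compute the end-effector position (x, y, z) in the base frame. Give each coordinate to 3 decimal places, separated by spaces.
after link 1: o_1 = (0.8660, 0.5000, 0.0000)
after link 2: o_2 = (-3.1340, 0.5000, 1.0000)
after link 3: o_3 = (-5.1340, 3.5000, 4.4641)

-5.134 3.500 4.464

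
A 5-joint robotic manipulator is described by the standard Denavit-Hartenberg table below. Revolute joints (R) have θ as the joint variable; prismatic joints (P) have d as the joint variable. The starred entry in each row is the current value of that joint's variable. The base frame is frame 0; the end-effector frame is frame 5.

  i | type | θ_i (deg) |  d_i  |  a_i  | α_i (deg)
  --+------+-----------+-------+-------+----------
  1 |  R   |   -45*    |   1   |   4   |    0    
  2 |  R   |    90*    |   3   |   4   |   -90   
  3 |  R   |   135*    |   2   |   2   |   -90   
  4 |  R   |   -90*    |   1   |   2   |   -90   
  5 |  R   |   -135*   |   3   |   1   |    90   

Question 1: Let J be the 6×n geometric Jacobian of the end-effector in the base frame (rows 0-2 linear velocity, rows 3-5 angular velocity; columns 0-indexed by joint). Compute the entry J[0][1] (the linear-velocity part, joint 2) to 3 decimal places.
axis z_1 = (0.0000,0.0000,1.0000); lever o_n−o_1 = (-2.8536,1.8033,0.6716)
cross product → J_v[:, 1] = (-1.8033,-2.8536,0.0000)
J_ω[:, 1] = z_1
entry J[0][1] = -1.8033

-1.803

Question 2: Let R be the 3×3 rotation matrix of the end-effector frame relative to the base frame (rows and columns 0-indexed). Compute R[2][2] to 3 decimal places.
End-effector z-axis (col 2 of R) = (0.8536,-0.1464,-0.5000)
R[2][2] = -0.5000

-0.500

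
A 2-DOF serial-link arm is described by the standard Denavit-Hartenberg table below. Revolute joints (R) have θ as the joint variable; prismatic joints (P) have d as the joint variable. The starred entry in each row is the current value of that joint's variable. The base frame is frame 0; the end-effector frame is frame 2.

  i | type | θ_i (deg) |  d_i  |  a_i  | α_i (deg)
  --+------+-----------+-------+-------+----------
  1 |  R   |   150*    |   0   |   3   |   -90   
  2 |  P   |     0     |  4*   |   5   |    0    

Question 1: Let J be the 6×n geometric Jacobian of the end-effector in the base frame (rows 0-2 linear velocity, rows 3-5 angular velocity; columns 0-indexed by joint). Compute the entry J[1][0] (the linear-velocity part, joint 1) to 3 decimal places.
axis z_0 = ẑ; lever o_n−o_0 = (-8.9282,0.5359,0.0000)
cross product → J_v[:, 0] = (-0.5359,-8.9282,0.0000)
J_ω[:, 0] = z_0
entry J[1][0] = -8.9282

-8.928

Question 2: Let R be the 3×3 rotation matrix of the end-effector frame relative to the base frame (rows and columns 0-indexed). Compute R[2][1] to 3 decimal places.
End-effector y-axis (col 1 of R) = (-0.0000,-0.0000,-1.0000)
R[2][1] = -1.0000

-1.000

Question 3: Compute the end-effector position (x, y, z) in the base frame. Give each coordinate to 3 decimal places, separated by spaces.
-8.928 0.536 0.000

after link 1: o_1 = (-2.5981, 1.5000, 0.0000)
after link 2: o_2 = (-8.9282, 0.5359, 0.0000)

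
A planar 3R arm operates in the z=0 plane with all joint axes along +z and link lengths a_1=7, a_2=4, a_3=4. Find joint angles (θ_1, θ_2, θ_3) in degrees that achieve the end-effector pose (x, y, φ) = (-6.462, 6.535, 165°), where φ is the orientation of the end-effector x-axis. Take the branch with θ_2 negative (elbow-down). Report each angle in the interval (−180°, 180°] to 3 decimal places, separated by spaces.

wrist centre = target − a_3·(cos φ, sin φ) = (-2.5983, 5.4997)
cos θ_2 = (36.9981−7²−4²)/(2·7·4) = -0.5000; θ_2 = -120.0022° (elbow-down)
β = atan2(5.4997,-2.5983) = 115.2880°; ψ = atan2(-3.4640,4.9999) = -34.7151°
θ_1 = β − ψ = 150.0031°
θ_3 = φ − θ_1 − θ_2 = 134.9991° (wrapped to (-180°,180°])

150.003 -120.002 134.999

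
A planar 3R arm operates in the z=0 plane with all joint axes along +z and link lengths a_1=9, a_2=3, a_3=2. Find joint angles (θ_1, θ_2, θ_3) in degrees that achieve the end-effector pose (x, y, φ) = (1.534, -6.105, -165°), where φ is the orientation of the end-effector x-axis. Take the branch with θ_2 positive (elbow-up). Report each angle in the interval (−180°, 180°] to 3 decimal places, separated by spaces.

wrist centre = target − a_3·(cos φ, sin φ) = (3.4659, -5.5874)
cos θ_2 = (43.2307−9²−3²)/(2·9·3) = -0.8661; θ_2 = 150.0083° (elbow-up)
β = atan2(-5.5874,3.4659) = -58.1886°; ψ = atan2(1.4996,6.4017) = 13.1840°
θ_1 = β − ψ = -71.3726°
θ_3 = φ − θ_1 − θ_2 = 116.3644° (wrapped to (-180°,180°])

-71.373 150.008 116.364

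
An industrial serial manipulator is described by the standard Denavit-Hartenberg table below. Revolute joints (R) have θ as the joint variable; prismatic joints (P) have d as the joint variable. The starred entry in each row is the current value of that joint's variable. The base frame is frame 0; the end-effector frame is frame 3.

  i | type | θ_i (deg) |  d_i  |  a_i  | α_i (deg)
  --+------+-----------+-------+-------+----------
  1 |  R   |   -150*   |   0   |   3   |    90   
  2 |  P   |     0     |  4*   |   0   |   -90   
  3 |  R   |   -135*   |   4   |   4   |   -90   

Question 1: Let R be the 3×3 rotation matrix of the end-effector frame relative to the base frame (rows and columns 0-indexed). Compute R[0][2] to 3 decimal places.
-0.966

End-effector z-axis (col 2 of R) = (-0.9659,0.2588,0.0000)
R[0][2] = -0.9659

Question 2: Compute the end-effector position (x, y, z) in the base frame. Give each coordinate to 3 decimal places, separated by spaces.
after link 1: o_1 = (-2.5981, -1.5000, 0.0000)
after link 2: o_2 = (-4.5981, 1.9641, 0.0000)
after link 3: o_3 = (-3.5628, 5.8278, 4.0000)

-3.563 5.828 4.000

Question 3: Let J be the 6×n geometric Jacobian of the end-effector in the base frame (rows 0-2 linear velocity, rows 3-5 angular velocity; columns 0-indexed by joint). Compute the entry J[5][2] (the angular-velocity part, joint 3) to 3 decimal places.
axis z_2 = (0.0000,0.0000,1.0000); lever o_n−o_2 = (1.0353,3.8637,4.0000)
cross product → J_v[:, 2] = (-3.8637,1.0353,0.0000)
J_ω[:, 2] = z_2
entry J[5][2] = 1.0000

1.000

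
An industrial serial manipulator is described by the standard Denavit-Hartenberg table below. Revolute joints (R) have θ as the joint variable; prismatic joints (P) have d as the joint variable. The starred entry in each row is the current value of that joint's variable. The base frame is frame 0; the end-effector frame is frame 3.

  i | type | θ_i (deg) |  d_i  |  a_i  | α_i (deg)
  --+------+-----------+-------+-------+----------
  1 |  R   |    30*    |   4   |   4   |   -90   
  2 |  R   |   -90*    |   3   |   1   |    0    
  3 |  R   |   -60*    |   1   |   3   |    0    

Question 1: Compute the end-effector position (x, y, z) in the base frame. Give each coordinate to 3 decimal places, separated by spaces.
after link 1: o_1 = (3.4641, 2.0000, 4.0000)
after link 2: o_2 = (1.9641, 4.5981, 5.0000)
after link 3: o_3 = (-0.7859, 4.1651, 6.5000)

-0.786 4.165 6.500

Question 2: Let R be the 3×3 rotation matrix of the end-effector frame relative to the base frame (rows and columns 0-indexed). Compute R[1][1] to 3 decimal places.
End-effector y-axis (col 1 of R) = (0.4330,0.2500,0.8660)
R[1][1] = 0.2500

0.250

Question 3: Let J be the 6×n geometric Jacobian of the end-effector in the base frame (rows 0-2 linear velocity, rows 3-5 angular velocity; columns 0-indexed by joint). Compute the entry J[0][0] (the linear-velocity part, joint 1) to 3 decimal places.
axis z_0 = ẑ; lever o_n−o_0 = (-0.7859,4.1651,6.5000)
cross product → J_v[:, 0] = (-4.1651,-0.7859,0.0000)
J_ω[:, 0] = z_0
entry J[0][0] = -4.1651

-4.165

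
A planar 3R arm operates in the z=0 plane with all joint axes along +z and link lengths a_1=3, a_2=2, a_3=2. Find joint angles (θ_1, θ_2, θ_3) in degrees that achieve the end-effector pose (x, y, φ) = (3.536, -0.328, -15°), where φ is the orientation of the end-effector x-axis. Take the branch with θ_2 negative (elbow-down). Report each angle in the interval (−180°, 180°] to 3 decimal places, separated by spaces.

wrist centre = target − a_3·(cos φ, sin φ) = (1.6041, 0.1896)
cos θ_2 = (2.6093−3²−2²)/(2·3·2) = -0.8659; θ_2 = -149.9851° (elbow-down)
β = atan2(0.1896,1.6041) = 6.7421°; ψ = atan2(-1.0005,1.2682) = -38.2688°
θ_1 = β − ψ = 45.0109°
θ_3 = φ − θ_1 − θ_2 = 89.9743° (wrapped to (-180°,180°])

45.011 -149.985 89.974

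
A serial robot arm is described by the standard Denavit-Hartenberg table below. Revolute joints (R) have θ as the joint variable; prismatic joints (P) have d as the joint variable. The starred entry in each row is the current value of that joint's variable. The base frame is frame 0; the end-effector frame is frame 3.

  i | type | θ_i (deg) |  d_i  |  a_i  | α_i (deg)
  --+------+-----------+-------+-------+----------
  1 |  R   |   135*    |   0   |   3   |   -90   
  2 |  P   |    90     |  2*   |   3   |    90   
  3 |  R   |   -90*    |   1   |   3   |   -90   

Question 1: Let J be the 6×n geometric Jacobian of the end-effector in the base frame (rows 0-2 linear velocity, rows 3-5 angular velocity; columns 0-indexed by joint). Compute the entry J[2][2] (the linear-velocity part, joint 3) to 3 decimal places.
axis z_2 = (-0.7071,0.7071,0.0000); lever o_n−o_2 = (1.4142,2.8284,-0.0000)
cross product → J_v[:, 2] = (-0.0000,-0.0000,-3.0000)
J_ω[:, 2] = z_2
entry J[2][2] = -3.0000

-3.000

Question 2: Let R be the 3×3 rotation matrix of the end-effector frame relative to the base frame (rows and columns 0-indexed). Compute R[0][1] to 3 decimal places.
End-effector y-axis (col 1 of R) = (0.7071,-0.7071,-0.0000)
R[0][1] = 0.7071

0.707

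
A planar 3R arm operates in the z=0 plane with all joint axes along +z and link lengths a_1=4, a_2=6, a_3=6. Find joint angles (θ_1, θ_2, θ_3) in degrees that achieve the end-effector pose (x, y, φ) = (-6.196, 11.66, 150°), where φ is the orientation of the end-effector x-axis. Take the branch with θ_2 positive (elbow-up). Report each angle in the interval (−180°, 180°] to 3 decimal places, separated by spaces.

59.995 60.006 29.998

wrist centre = target − a_3·(cos φ, sin φ) = (-0.9998, 8.6600)
cos θ_2 = (75.9953−4²−6²)/(2·4·6) = 0.4999; θ_2 = 60.0065° (elbow-up)
β = atan2(8.6600,-0.9998) = 96.5860°; ψ = atan2(5.1965,6.9994) = 36.5909°
θ_1 = β − ψ = 59.9951°
θ_3 = φ − θ_1 − θ_2 = 29.9984° (wrapped to (-180°,180°])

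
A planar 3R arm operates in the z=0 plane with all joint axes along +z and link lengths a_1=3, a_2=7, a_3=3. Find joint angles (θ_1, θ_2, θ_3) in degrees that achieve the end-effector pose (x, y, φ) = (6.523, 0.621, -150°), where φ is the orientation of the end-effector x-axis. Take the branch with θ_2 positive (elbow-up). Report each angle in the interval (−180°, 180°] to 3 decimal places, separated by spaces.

-18.825 45.011 -176.186

wrist centre = target − a_3·(cos φ, sin φ) = (9.1211, 2.1210)
cos θ_2 = (87.6927−3²−7²)/(2·3·7) = 0.7070; θ_2 = 45.0112° (elbow-up)
β = atan2(2.1210,9.1211) = 13.0908°; ψ = atan2(4.9507,7.9488) = 31.9158°
θ_1 = β − ψ = -18.8250°
θ_3 = φ − θ_1 − θ_2 = -176.1863° (wrapped to (-180°,180°])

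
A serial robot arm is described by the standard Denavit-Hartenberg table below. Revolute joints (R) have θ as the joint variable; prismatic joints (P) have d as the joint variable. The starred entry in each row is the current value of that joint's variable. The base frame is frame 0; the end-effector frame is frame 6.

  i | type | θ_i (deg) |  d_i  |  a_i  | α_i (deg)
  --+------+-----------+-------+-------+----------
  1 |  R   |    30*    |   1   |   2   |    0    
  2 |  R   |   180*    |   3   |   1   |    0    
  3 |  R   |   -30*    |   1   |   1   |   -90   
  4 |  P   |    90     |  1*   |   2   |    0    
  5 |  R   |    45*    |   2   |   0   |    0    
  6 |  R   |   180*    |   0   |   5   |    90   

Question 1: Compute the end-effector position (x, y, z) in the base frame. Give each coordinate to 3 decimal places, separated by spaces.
-3.670 -2.500 6.536

after link 1: o_1 = (1.7321, 1.0000, 1.0000)
after link 2: o_2 = (0.8660, 0.5000, 4.0000)
after link 3: o_3 = (-0.1340, 0.5000, 5.0000)
after link 4: o_4 = (-0.1340, -0.5000, 3.0000)
after link 5: o_5 = (-0.1340, -2.5000, 3.0000)
after link 6: o_6 = (-3.6695, -2.5000, 6.5355)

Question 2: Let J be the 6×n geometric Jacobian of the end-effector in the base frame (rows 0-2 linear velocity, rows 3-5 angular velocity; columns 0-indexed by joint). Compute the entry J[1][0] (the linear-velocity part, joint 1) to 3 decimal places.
-3.670

axis z_0 = ẑ; lever o_n−o_0 = (-3.6695,-2.5000,6.5355)
cross product → J_v[:, 0] = (2.5000,-3.6695,0.0000)
J_ω[:, 0] = z_0
entry J[1][0] = -3.6695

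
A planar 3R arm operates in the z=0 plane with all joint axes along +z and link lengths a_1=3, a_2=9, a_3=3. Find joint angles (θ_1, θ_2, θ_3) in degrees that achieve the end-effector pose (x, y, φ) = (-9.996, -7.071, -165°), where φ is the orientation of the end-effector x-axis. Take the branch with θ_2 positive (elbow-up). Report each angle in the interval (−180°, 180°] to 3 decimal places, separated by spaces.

wrist centre = target − a_3·(cos φ, sin φ) = (-7.0982, -6.2945)
cos θ_2 = (90.0060−3²−9²)/(2·3·9) = 0.0001; θ_2 = 89.9936° (elbow-up)
β = atan2(-6.2945,-7.0982) = -138.4341°; ψ = atan2(9.0000,3.0010) = 71.5593°
θ_1 = β − ψ = -209.9934°
θ_3 = φ − θ_1 − θ_2 = -45.0002° (wrapped to (-180°,180°])

150.007 89.994 -45.000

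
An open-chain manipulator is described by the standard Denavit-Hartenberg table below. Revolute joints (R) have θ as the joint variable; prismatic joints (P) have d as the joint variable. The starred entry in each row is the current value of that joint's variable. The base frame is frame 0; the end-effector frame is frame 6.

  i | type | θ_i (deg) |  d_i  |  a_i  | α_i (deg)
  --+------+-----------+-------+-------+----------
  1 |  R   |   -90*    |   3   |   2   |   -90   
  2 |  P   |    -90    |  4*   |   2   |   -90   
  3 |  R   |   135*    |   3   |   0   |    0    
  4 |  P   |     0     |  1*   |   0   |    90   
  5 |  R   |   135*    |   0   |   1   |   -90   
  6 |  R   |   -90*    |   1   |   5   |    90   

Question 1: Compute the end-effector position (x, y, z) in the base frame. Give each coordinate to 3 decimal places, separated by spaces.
after link 1: o_1 = (0.0000, -2.0000, 3.0000)
after link 2: o_2 = (4.0000, -2.0000, 5.0000)
after link 3: o_3 = (4.0000, -5.0000, 5.0000)
after link 4: o_4 = (4.0000, -6.0000, 5.0000)
after link 5: o_5 = (4.5000, -6.7071, 5.5000)
after link 6: o_6 = (1.4645, -6.0000, 9.5355)

1.464 -6.000 9.536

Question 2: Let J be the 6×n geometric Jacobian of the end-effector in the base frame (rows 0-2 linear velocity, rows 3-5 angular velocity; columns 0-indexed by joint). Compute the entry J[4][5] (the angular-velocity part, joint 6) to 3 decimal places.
0.707

axis z_5 = (0.5000,0.7071,0.5000); lever o_n−o_5 = (-3.0355,0.7071,4.0355)
cross product → J_v[:, 5] = (2.5000,-3.5355,2.5000)
J_ω[:, 5] = z_5
entry J[4][5] = 0.7071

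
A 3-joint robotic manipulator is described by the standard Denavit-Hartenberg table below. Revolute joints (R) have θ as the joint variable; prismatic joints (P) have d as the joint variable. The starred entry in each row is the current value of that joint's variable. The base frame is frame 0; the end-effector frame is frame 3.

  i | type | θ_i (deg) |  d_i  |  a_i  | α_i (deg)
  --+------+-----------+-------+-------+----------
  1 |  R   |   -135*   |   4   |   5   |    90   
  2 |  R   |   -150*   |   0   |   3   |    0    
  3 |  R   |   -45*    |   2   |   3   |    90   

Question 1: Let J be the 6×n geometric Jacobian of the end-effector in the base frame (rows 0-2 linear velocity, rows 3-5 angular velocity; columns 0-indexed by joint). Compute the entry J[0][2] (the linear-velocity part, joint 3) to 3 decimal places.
0.549

axis z_2 = (-0.7071,0.7071,0.0000); lever o_n−o_2 = (0.6348,3.4633,0.7765)
cross product → J_v[:, 2] = (0.5490,0.5490,-2.8978)
J_ω[:, 2] = z_2
entry J[0][2] = 0.5490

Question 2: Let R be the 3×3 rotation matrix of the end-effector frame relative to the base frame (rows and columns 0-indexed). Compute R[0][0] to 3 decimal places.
End-effector x-axis (col 0 of R) = (0.6830,0.6830,0.2588)
R[0][0] = 0.6830

0.683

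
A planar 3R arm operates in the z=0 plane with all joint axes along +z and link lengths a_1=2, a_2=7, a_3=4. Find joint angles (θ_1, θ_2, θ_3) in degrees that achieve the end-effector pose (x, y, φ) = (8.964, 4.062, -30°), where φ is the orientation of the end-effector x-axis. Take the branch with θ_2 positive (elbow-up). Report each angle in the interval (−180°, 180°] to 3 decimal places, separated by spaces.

-0.007 60.008 -90.001

wrist centre = target − a_3·(cos φ, sin φ) = (5.4999, 6.0620)
cos θ_2 = (66.9967−2²−7²)/(2·2·7) = 0.4999; θ_2 = 60.0077° (elbow-up)
β = atan2(6.0620,5.4999) = 47.7833°; ψ = atan2(6.0627,5.4992) = 47.7901°
θ_1 = β − ψ = -0.0068°
θ_3 = φ − θ_1 − θ_2 = -90.0010° (wrapped to (-180°,180°])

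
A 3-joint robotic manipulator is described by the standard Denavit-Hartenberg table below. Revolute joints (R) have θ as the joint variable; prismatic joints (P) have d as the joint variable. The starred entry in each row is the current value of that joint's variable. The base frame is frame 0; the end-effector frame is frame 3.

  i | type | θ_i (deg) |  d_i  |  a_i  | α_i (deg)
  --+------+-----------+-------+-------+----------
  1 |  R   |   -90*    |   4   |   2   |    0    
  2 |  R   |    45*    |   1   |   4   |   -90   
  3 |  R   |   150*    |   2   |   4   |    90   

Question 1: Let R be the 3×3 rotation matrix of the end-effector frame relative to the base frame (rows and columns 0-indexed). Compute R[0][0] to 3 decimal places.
-0.612

End-effector x-axis (col 0 of R) = (-0.6124,0.6124,-0.5000)
R[0][0] = -0.6124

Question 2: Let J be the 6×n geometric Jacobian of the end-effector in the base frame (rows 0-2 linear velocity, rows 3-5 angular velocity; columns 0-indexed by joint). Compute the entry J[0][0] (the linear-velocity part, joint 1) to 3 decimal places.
axis z_0 = ẑ; lever o_n−o_0 = (1.7932,-0.9647,3.0000)
cross product → J_v[:, 0] = (0.9647,1.7932,-0.0000)
J_ω[:, 0] = z_0
entry J[0][0] = 0.9647

0.965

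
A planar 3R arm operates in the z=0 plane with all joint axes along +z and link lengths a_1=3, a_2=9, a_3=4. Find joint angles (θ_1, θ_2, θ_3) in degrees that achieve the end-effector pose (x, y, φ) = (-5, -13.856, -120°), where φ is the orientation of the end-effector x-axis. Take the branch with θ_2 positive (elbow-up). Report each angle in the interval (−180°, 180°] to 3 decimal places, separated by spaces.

wrist centre = target − a_3·(cos φ, sin φ) = (-3.0000, -10.3919)
cos θ_2 = (116.9916−3²−9²)/(2·3·9) = 0.4998; θ_2 = 60.0103° (elbow-up)
β = atan2(-10.3919,-3.0000) = -106.1027°; ψ = atan2(7.7950,7.4986) = 46.1105°
θ_1 = β − ψ = -152.2132°
θ_3 = φ − θ_1 − θ_2 = -27.7972° (wrapped to (-180°,180°])

-152.213 60.010 -27.797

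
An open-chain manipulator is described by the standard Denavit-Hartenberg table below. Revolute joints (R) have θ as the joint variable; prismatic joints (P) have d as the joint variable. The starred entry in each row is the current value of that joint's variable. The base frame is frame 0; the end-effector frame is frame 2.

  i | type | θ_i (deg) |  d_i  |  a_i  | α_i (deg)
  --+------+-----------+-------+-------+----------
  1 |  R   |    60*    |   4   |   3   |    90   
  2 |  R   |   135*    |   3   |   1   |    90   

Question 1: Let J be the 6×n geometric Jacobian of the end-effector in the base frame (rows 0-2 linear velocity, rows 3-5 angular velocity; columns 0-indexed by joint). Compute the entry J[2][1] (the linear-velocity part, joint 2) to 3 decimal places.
axis z_1 = (0.8660,-0.5000,0.0000); lever o_n−o_1 = (2.2445,-2.1124,0.7071)
cross product → J_v[:, 1] = (-0.3536,-0.6124,-0.7071)
J_ω[:, 1] = z_1
entry J[2][1] = -0.7071

-0.707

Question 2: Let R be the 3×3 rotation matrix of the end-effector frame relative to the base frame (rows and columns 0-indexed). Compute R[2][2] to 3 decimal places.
0.707

End-effector z-axis (col 2 of R) = (0.3536,0.6124,0.7071)
R[2][2] = 0.7071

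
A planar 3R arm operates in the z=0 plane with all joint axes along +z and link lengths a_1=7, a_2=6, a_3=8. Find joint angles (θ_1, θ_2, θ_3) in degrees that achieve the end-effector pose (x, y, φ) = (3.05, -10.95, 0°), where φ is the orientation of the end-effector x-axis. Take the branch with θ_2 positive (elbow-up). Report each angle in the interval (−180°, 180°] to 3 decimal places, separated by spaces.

wrist centre = target − a_3·(cos φ, sin φ) = (-4.9500, -10.9500)
cos θ_2 = (144.4050−7²−6²)/(2·7·6) = 0.7072; θ_2 = 44.9923° (elbow-up)
β = atan2(-10.9500,-4.9500) = -114.3256°; ψ = atan2(4.2421,11.2432) = 20.6715°
θ_1 = β − ψ = -134.9971°
θ_3 = φ − θ_1 − θ_2 = 90.0048° (wrapped to (-180°,180°])

-134.997 44.992 90.005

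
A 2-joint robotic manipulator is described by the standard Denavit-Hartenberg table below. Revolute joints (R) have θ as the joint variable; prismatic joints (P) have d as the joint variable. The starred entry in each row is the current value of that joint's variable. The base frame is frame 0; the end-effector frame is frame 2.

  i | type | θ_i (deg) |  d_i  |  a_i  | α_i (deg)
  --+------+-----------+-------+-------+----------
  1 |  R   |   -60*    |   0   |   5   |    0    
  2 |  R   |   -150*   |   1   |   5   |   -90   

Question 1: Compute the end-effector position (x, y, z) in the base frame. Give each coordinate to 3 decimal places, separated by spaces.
-1.830 -1.830 1.000

after link 1: o_1 = (2.5000, -4.3301, 0.0000)
after link 2: o_2 = (-1.8301, -1.8301, 1.0000)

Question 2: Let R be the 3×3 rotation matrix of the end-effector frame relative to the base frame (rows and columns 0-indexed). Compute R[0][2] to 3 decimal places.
End-effector z-axis (col 2 of R) = (-0.5000,-0.8660,0.0000)
R[0][2] = -0.5000

-0.500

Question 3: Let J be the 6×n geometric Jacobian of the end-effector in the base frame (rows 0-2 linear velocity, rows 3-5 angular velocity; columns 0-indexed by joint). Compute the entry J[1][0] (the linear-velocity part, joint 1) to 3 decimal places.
-1.830

axis z_0 = ẑ; lever o_n−o_0 = (-1.8301,-1.8301,1.0000)
cross product → J_v[:, 0] = (1.8301,-1.8301,0.0000)
J_ω[:, 0] = z_0
entry J[1][0] = -1.8301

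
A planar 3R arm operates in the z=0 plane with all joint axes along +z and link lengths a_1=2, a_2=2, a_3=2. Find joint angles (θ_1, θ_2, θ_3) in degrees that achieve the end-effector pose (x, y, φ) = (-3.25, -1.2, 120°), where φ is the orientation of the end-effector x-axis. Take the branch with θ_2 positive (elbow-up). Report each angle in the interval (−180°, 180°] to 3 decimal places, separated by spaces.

wrist centre = target − a_3·(cos φ, sin φ) = (-2.2500, -2.9321)
cos θ_2 = (13.6594−2²−2²)/(2·2·2) = 0.7074; θ_2 = 44.9740° (elbow-up)
β = atan2(-2.9321,-2.2500) = -127.5019°; ψ = atan2(1.4136,3.4149) = 22.4870°
θ_1 = β − ψ = -149.9889°
θ_3 = φ − θ_1 − θ_2 = -134.9850° (wrapped to (-180°,180°])

-149.989 44.974 -134.985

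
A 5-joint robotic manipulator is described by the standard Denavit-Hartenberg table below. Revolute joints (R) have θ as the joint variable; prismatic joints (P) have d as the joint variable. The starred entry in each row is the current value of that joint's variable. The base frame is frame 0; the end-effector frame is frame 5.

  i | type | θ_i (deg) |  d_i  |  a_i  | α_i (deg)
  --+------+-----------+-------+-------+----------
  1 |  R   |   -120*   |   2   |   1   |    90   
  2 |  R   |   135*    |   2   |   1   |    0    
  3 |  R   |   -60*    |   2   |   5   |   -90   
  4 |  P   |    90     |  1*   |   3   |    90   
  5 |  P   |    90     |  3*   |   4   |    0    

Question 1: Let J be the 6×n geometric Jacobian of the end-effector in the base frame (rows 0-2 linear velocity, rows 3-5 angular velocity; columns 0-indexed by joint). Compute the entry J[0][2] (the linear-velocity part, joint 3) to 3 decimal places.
4.511

axis z_2 = (-0.8660,0.5000,0.0000); lever o_n−o_2 = (2.2456,1.8894,9.0215)
cross product → J_v[:, 2] = (4.5108,7.8128,-2.7591)
J_ω[:, 2] = z_2
entry J[0][2] = 4.5108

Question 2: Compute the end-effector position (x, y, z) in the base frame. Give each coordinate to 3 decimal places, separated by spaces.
after link 1: o_1 = (-0.5000, -0.8660, 2.0000)
after link 2: o_2 = (-1.8785, 0.7463, 2.7071)
after link 3: o_3 = (-4.2576, 0.6256, 7.5367)
after link 4: o_4 = (-1.1766, -0.0379, 7.7956)
after link 5: o_5 = (0.3671, 2.6358, 11.7286)

0.367 2.636 11.729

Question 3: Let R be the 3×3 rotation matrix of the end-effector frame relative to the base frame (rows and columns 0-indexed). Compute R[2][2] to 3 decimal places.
0.966

End-effector z-axis (col 2 of R) = (-0.1294,-0.2241,0.9659)
R[2][2] = 0.9659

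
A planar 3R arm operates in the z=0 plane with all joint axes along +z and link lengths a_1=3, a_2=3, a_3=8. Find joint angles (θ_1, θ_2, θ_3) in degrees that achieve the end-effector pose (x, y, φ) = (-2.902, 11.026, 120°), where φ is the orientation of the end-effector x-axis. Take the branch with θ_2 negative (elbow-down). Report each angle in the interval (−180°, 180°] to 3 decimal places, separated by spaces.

wrist centre = target − a_3·(cos φ, sin φ) = (1.0980, 4.0978)
cos θ_2 = (17.9975−3²−3²)/(2·3·3) = -0.0001; θ_2 = -90.0078° (elbow-down)
β = atan2(4.0978,1.0980) = 75.0000°; ψ = atan2(-3.0000,2.9996) = -45.0039°
θ_1 = β − ψ = 120.0039°
θ_3 = φ − θ_1 − θ_2 = 90.0039° (wrapped to (-180°,180°])

120.004 -90.008 90.004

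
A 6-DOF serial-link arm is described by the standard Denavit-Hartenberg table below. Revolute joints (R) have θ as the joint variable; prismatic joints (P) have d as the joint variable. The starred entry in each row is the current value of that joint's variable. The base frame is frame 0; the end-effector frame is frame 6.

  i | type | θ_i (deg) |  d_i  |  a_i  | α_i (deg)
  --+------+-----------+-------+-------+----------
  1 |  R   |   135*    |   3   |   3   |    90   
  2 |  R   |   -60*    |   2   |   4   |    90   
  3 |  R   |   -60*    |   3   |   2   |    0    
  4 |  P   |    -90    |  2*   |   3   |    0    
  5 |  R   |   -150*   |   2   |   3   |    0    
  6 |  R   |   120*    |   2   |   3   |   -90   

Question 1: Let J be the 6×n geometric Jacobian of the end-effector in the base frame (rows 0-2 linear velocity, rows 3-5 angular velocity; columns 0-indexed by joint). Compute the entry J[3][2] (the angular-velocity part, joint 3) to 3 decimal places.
0.612

axis z_2 = (0.6124,-0.6124,-0.5000); lever o_n−o_2 = (6.1584,-7.0550,-1.8170)
cross product → J_v[:, 2] = (-2.4148,-1.9665,-0.5490)
J_ω[:, 2] = z_2
entry J[3][2] = 0.6124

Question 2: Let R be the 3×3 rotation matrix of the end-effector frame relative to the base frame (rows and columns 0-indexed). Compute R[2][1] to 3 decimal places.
0.500

End-effector y-axis (col 1 of R) = (-0.6124,0.6124,0.5000)
R[2][1] = 0.5000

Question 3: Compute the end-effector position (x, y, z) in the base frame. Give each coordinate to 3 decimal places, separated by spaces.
4.037 -2.105 -2.281

after link 1: o_1 = (-2.1213, 2.1213, 3.0000)
after link 2: o_2 = (-2.1213, 4.9497, -0.4641)
after link 3: o_3 = (-1.8625, 2.2414, -2.8301)
after link 4: o_4 = (-0.7799, -0.9625, -1.5801)
after link 5: o_5 = (1.7517, 0.1802, -3.8792)
after link 6: o_6 = (4.0371, -2.1052, -2.2811)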